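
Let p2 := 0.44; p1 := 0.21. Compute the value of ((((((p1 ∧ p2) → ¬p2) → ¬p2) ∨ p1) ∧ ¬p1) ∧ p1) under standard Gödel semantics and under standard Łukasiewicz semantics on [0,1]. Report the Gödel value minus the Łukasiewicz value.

Gödel evaluation:
  (p1 ∧ p2) = min(0.21, 0.44) = 0.21
  ¬p2: Gödel ¬ of 0.44 = 0 (operand ≠ 0)
  ((p1 ∧ p2) → ¬p2): 0.21 > 0, so result = 0
  ¬p2: Gödel ¬ of 0.44 = 0 (operand ≠ 0)
  (((p1 ∧ p2) → ¬p2) → ¬p2): 0 ≤ 0, so result = 1
  ((((p1 ∧ p2) → ¬p2) → ¬p2) ∨ p1) = max(1, 0.21) = 1
  ¬p1: Gödel ¬ of 0.21 = 0 (operand ≠ 0)
  (((((p1 ∧ p2) → ¬p2) → ¬p2) ∨ p1) ∧ ¬p1) = min(1, 0) = 0
  ((((((p1 ∧ p2) → ¬p2) → ¬p2) ∨ p1) ∧ ¬p1) ∧ p1) = min(0, 0.21) = 0
  Gödel value = 0
Łukasiewicz evaluation:
  (p1 ∧ p2) = min(0.21, 0.44) = 0.21
  ¬p2: Łukasiewicz ¬ gives 1 − 0.44 = 0.56
  ((p1 ∧ p2) → ¬p2): min(1, 1 − 0.21 + 0.56) = 1
  ¬p2: Łukasiewicz ¬ gives 1 − 0.44 = 0.56
  (((p1 ∧ p2) → ¬p2) → ¬p2): min(1, 1 − 1 + 0.56) = 0.56
  ((((p1 ∧ p2) → ¬p2) → ¬p2) ∨ p1) = max(0.56, 0.21) = 0.56
  ¬p1: Łukasiewicz ¬ gives 1 − 0.21 = 0.79
  (((((p1 ∧ p2) → ¬p2) → ¬p2) ∨ p1) ∧ ¬p1) = min(0.56, 0.79) = 0.56
  ((((((p1 ∧ p2) → ¬p2) → ¬p2) ∨ p1) ∧ ¬p1) ∧ p1) = min(0.56, 0.21) = 0.21
  Łukasiewicz value = 0.21
Difference: 0 − 0.21 = -0.21

-0.21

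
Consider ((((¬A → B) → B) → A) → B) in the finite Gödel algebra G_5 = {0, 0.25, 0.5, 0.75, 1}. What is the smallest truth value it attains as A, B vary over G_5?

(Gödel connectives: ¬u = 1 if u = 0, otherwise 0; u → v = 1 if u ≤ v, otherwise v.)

The minimum is attained at A = 0.25, B = 0:
  ¬A: Gödel ¬ of 0.25 = 0 (operand ≠ 0)
  (¬A → B): 0 ≤ 0, so result = 1
  ((¬A → B) → B): 1 > 0, so result = 0
  (((¬A → B) → B) → A): 0 ≤ 0.25, so result = 1
  ((((¬A → B) → B) → A) → B): 1 > 0, so result = 0
Checking all 25 assignments confirms none give a value below 0.00.

0.00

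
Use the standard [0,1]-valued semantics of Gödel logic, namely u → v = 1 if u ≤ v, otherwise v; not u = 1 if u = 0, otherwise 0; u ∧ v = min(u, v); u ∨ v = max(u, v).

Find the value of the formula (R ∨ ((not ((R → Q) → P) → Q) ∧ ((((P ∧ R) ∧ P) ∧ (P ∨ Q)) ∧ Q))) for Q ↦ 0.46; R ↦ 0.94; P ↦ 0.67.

(R → Q): 0.94 > 0.46, so result = 0.46
((R → Q) → P): 0.46 ≤ 0.67, so result = 1
not ((R → Q) → P): Gödel ¬ of 1 = 0 (operand ≠ 0)
(not ((R → Q) → P) → Q): 0 ≤ 0.46, so result = 1
(P ∧ R) = min(0.67, 0.94) = 0.67
((P ∧ R) ∧ P) = min(0.67, 0.67) = 0.67
(P ∨ Q) = max(0.67, 0.46) = 0.67
(((P ∧ R) ∧ P) ∧ (P ∨ Q)) = min(0.67, 0.67) = 0.67
((((P ∧ R) ∧ P) ∧ (P ∨ Q)) ∧ Q) = min(0.67, 0.46) = 0.46
((not ((R → Q) → P) → Q) ∧ ((((P ∧ R) ∧ P) ∧ (P ∨ Q)) ∧ Q)) = min(1, 0.46) = 0.46
(R ∨ ((not ((R → Q) → P) → Q) ∧ ((((P ∧ R) ∧ P) ∧ (P ∨ Q)) ∧ Q))) = max(0.94, 0.46) = 0.94

0.94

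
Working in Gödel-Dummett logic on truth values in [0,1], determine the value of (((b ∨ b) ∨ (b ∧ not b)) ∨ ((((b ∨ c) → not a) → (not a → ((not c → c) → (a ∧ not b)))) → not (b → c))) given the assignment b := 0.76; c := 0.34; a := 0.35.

0.76

(b ∨ b) = max(0.76, 0.76) = 0.76
not b: Gödel ¬ of 0.76 = 0 (operand ≠ 0)
(b ∧ not b) = min(0.76, 0) = 0
((b ∨ b) ∨ (b ∧ not b)) = max(0.76, 0) = 0.76
(b ∨ c) = max(0.76, 0.34) = 0.76
not a: Gödel ¬ of 0.35 = 0 (operand ≠ 0)
((b ∨ c) → not a): 0.76 > 0, so result = 0
not a: Gödel ¬ of 0.35 = 0 (operand ≠ 0)
not c: Gödel ¬ of 0.34 = 0 (operand ≠ 0)
(not c → c): 0 ≤ 0.34, so result = 1
not b: Gödel ¬ of 0.76 = 0 (operand ≠ 0)
(a ∧ not b) = min(0.35, 0) = 0
((not c → c) → (a ∧ not b)): 1 > 0, so result = 0
(not a → ((not c → c) → (a ∧ not b))): 0 ≤ 0, so result = 1
(((b ∨ c) → not a) → (not a → ((not c → c) → (a ∧ not b)))): 0 ≤ 1, so result = 1
(b → c): 0.76 > 0.34, so result = 0.34
not (b → c): Gödel ¬ of 0.34 = 0 (operand ≠ 0)
((((b ∨ c) → not a) → (not a → ((not c → c) → (a ∧ not b)))) → not (b → c)): 1 > 0, so result = 0
(((b ∨ b) ∨ (b ∧ not b)) ∨ ((((b ∨ c) → not a) → (not a → ((not c → c) → (a ∧ not b)))) → not (b → c))) = max(0.76, 0) = 0.76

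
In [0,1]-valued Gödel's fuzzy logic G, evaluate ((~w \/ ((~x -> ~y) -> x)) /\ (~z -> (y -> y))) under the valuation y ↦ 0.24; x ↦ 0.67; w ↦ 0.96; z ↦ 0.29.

0.67

~w: Gödel ¬ of 0.96 = 0 (operand ≠ 0)
~x: Gödel ¬ of 0.67 = 0 (operand ≠ 0)
~y: Gödel ¬ of 0.24 = 0 (operand ≠ 0)
(~x -> ~y): 0 ≤ 0, so result = 1
((~x -> ~y) -> x): 1 > 0.67, so result = 0.67
(~w \/ ((~x -> ~y) -> x)) = max(0, 0.67) = 0.67
~z: Gödel ¬ of 0.29 = 0 (operand ≠ 0)
(y -> y): 0.24 ≤ 0.24, so result = 1
(~z -> (y -> y)): 0 ≤ 1, so result = 1
((~w \/ ((~x -> ~y) -> x)) /\ (~z -> (y -> y))) = min(0.67, 1) = 0.67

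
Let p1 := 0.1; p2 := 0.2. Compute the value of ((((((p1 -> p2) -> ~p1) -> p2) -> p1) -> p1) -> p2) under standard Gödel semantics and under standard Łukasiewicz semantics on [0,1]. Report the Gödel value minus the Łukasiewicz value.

-0.70

Gödel evaluation:
  (p1 -> p2): 0.1 ≤ 0.2, so result = 1
  ~p1: Gödel ¬ of 0.1 = 0 (operand ≠ 0)
  ((p1 -> p2) -> ~p1): 1 > 0, so result = 0
  (((p1 -> p2) -> ~p1) -> p2): 0 ≤ 0.2, so result = 1
  ((((p1 -> p2) -> ~p1) -> p2) -> p1): 1 > 0.1, so result = 0.1
  (((((p1 -> p2) -> ~p1) -> p2) -> p1) -> p1): 0.1 ≤ 0.1, so result = 1
  ((((((p1 -> p2) -> ~p1) -> p2) -> p1) -> p1) -> p2): 1 > 0.2, so result = 0.2
  Gödel value = 0.2
Łukasiewicz evaluation:
  (p1 -> p2): min(1, 1 − 0.1 + 0.2) = 1
  ~p1: Łukasiewicz ¬ gives 1 − 0.1 = 0.9
  ((p1 -> p2) -> ~p1): min(1, 1 − 1 + 0.9) = 0.9
  (((p1 -> p2) -> ~p1) -> p2): min(1, 1 − 0.9 + 0.2) = 0.3
  ((((p1 -> p2) -> ~p1) -> p2) -> p1): min(1, 1 − 0.3 + 0.1) = 0.8
  (((((p1 -> p2) -> ~p1) -> p2) -> p1) -> p1): min(1, 1 − 0.8 + 0.1) = 0.3
  ((((((p1 -> p2) -> ~p1) -> p2) -> p1) -> p1) -> p2): min(1, 1 − 0.3 + 0.2) = 0.9
  Łukasiewicz value = 0.9
Difference: 0.2 − 0.9 = -0.70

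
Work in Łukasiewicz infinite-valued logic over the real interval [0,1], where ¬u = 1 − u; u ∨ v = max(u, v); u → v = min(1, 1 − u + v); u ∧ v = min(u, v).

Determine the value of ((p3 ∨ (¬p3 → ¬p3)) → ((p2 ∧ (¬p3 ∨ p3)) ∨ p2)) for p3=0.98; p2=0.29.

0.29

¬p3: Łukasiewicz ¬ gives 1 − 0.98 = 0.02
¬p3: Łukasiewicz ¬ gives 1 − 0.98 = 0.02
(¬p3 → ¬p3): min(1, 1 − 0.02 + 0.02) = 1
(p3 ∨ (¬p3 → ¬p3)) = max(0.98, 1) = 1
¬p3: Łukasiewicz ¬ gives 1 − 0.98 = 0.02
(¬p3 ∨ p3) = max(0.02, 0.98) = 0.98
(p2 ∧ (¬p3 ∨ p3)) = min(0.29, 0.98) = 0.29
((p2 ∧ (¬p3 ∨ p3)) ∨ p2) = max(0.29, 0.29) = 0.29
((p3 ∨ (¬p3 → ¬p3)) → ((p2 ∧ (¬p3 ∨ p3)) ∨ p2)): min(1, 1 − 1 + 0.29) = 0.29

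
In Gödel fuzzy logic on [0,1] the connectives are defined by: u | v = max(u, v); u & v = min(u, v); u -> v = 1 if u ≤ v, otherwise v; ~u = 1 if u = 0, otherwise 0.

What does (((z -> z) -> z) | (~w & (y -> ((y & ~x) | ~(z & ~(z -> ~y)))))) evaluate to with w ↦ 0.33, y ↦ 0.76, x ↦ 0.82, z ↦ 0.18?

(z -> z): 0.18 ≤ 0.18, so result = 1
((z -> z) -> z): 1 > 0.18, so result = 0.18
~w: Gödel ¬ of 0.33 = 0 (operand ≠ 0)
~x: Gödel ¬ of 0.82 = 0 (operand ≠ 0)
(y & ~x) = min(0.76, 0) = 0
~y: Gödel ¬ of 0.76 = 0 (operand ≠ 0)
(z -> ~y): 0.18 > 0, so result = 0
~(z -> ~y): Gödel ¬ of 0 = 1 (operand is 0)
(z & ~(z -> ~y)) = min(0.18, 1) = 0.18
~(z & ~(z -> ~y)): Gödel ¬ of 0.18 = 0 (operand ≠ 0)
((y & ~x) | ~(z & ~(z -> ~y))) = max(0, 0) = 0
(y -> ((y & ~x) | ~(z & ~(z -> ~y)))): 0.76 > 0, so result = 0
(~w & (y -> ((y & ~x) | ~(z & ~(z -> ~y))))) = min(0, 0) = 0
(((z -> z) -> z) | (~w & (y -> ((y & ~x) | ~(z & ~(z -> ~y)))))) = max(0.18, 0) = 0.18

0.18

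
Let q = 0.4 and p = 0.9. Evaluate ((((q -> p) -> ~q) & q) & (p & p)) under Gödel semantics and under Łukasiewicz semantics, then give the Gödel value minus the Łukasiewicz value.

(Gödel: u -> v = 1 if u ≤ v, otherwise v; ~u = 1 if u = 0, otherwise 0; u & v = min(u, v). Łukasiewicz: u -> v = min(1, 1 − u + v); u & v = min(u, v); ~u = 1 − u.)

Gödel evaluation:
  (q -> p): 0.4 ≤ 0.9, so result = 1
  ~q: Gödel ¬ of 0.4 = 0 (operand ≠ 0)
  ((q -> p) -> ~q): 1 > 0, so result = 0
  (((q -> p) -> ~q) & q) = min(0, 0.4) = 0
  (p & p) = min(0.9, 0.9) = 0.9
  ((((q -> p) -> ~q) & q) & (p & p)) = min(0, 0.9) = 0
  Gödel value = 0
Łukasiewicz evaluation:
  (q -> p): min(1, 1 − 0.4 + 0.9) = 1
  ~q: Łukasiewicz ¬ gives 1 − 0.4 = 0.6
  ((q -> p) -> ~q): min(1, 1 − 1 + 0.6) = 0.6
  (((q -> p) -> ~q) & q) = min(0.6, 0.4) = 0.4
  (p & p) = min(0.9, 0.9) = 0.9
  ((((q -> p) -> ~q) & q) & (p & p)) = min(0.4, 0.9) = 0.4
  Łukasiewicz value = 0.4
Difference: 0 − 0.4 = -0.40

-0.40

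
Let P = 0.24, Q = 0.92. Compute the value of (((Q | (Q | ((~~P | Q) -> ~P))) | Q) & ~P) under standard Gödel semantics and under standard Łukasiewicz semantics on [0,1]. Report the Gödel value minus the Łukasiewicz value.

-0.76

Gödel evaluation:
  ~P: Gödel ¬ of 0.24 = 0 (operand ≠ 0)
  ~~P: Gödel ¬ of 0 = 1 (operand is 0)
  (~~P | Q) = max(1, 0.92) = 1
  ~P: Gödel ¬ of 0.24 = 0 (operand ≠ 0)
  ((~~P | Q) -> ~P): 1 > 0, so result = 0
  (Q | ((~~P | Q) -> ~P)) = max(0.92, 0) = 0.92
  (Q | (Q | ((~~P | Q) -> ~P))) = max(0.92, 0.92) = 0.92
  ((Q | (Q | ((~~P | Q) -> ~P))) | Q) = max(0.92, 0.92) = 0.92
  ~P: Gödel ¬ of 0.24 = 0 (operand ≠ 0)
  (((Q | (Q | ((~~P | Q) -> ~P))) | Q) & ~P) = min(0.92, 0) = 0
  Gödel value = 0
Łukasiewicz evaluation:
  ~P: Łukasiewicz ¬ gives 1 − 0.24 = 0.76
  ~~P: Łukasiewicz ¬ gives 1 − 0.76 = 0.24
  (~~P | Q) = max(0.24, 0.92) = 0.92
  ~P: Łukasiewicz ¬ gives 1 − 0.24 = 0.76
  ((~~P | Q) -> ~P): min(1, 1 − 0.92 + 0.76) = 0.84
  (Q | ((~~P | Q) -> ~P)) = max(0.92, 0.84) = 0.92
  (Q | (Q | ((~~P | Q) -> ~P))) = max(0.92, 0.92) = 0.92
  ((Q | (Q | ((~~P | Q) -> ~P))) | Q) = max(0.92, 0.92) = 0.92
  ~P: Łukasiewicz ¬ gives 1 − 0.24 = 0.76
  (((Q | (Q | ((~~P | Q) -> ~P))) | Q) & ~P) = min(0.92, 0.76) = 0.76
  Łukasiewicz value = 0.76
Difference: 0 − 0.76 = -0.76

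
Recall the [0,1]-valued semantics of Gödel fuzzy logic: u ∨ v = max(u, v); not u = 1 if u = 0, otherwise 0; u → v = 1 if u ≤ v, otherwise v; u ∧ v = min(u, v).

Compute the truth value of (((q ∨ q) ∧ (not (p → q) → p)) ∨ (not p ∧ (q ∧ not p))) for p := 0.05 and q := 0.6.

(q ∨ q) = max(0.6, 0.6) = 0.6
(p → q): 0.05 ≤ 0.6, so result = 1
not (p → q): Gödel ¬ of 1 = 0 (operand ≠ 0)
(not (p → q) → p): 0 ≤ 0.05, so result = 1
((q ∨ q) ∧ (not (p → q) → p)) = min(0.6, 1) = 0.6
not p: Gödel ¬ of 0.05 = 0 (operand ≠ 0)
not p: Gödel ¬ of 0.05 = 0 (operand ≠ 0)
(q ∧ not p) = min(0.6, 0) = 0
(not p ∧ (q ∧ not p)) = min(0, 0) = 0
(((q ∨ q) ∧ (not (p → q) → p)) ∨ (not p ∧ (q ∧ not p))) = max(0.6, 0) = 0.6

0.60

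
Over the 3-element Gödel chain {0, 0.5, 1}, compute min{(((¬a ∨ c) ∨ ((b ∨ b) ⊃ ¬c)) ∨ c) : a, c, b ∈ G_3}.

The minimum is attained at a = 0.5, c = 0.5, b = 0.5:
  ¬a: Gödel ¬ of 0.5 = 0 (operand ≠ 0)
  (¬a ∨ c) = max(0, 0.5) = 0.5
  (b ∨ b) = max(0.5, 0.5) = 0.5
  ¬c: Gödel ¬ of 0.5 = 0 (operand ≠ 0)
  ((b ∨ b) ⊃ ¬c): 0.5 > 0, so result = 0
  ((¬a ∨ c) ∨ ((b ∨ b) ⊃ ¬c)) = max(0.5, 0) = 0.5
  (((¬a ∨ c) ∨ ((b ∨ b) ⊃ ¬c)) ∨ c) = max(0.5, 0.5) = 0.5
Checking all 27 assignments confirms none give a value below 0.50.

0.50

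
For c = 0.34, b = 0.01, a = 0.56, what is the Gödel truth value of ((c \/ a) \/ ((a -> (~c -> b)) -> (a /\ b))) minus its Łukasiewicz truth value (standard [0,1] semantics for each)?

0.00

Gödel evaluation:
  (c \/ a) = max(0.34, 0.56) = 0.56
  ~c: Gödel ¬ of 0.34 = 0 (operand ≠ 0)
  (~c -> b): 0 ≤ 0.01, so result = 1
  (a -> (~c -> b)): 0.56 ≤ 1, so result = 1
  (a /\ b) = min(0.56, 0.01) = 0.01
  ((a -> (~c -> b)) -> (a /\ b)): 1 > 0.01, so result = 0.01
  ((c \/ a) \/ ((a -> (~c -> b)) -> (a /\ b))) = max(0.56, 0.01) = 0.56
  Gödel value = 0.56
Łukasiewicz evaluation:
  (c \/ a) = max(0.34, 0.56) = 0.56
  ~c: Łukasiewicz ¬ gives 1 − 0.34 = 0.66
  (~c -> b): min(1, 1 − 0.66 + 0.01) = 0.35
  (a -> (~c -> b)): min(1, 1 − 0.56 + 0.35) = 0.79
  (a /\ b) = min(0.56, 0.01) = 0.01
  ((a -> (~c -> b)) -> (a /\ b)): min(1, 1 − 0.79 + 0.01) = 0.22
  ((c \/ a) \/ ((a -> (~c -> b)) -> (a /\ b))) = max(0.56, 0.22) = 0.56
  Łukasiewicz value = 0.56
Difference: 0.56 − 0.56 = 0.00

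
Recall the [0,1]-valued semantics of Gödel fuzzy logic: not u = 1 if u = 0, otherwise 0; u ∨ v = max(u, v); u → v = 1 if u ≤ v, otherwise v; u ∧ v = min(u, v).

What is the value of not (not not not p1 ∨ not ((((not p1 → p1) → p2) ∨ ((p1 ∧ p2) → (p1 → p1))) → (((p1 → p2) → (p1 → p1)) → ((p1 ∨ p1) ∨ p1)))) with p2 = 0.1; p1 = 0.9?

1.00

not p1: Gödel ¬ of 0.9 = 0 (operand ≠ 0)
not not p1: Gödel ¬ of 0 = 1 (operand is 0)
not not not p1: Gödel ¬ of 1 = 0 (operand ≠ 0)
not p1: Gödel ¬ of 0.9 = 0 (operand ≠ 0)
(not p1 → p1): 0 ≤ 0.9, so result = 1
((not p1 → p1) → p2): 1 > 0.1, so result = 0.1
(p1 ∧ p2) = min(0.9, 0.1) = 0.1
(p1 → p1): 0.9 ≤ 0.9, so result = 1
((p1 ∧ p2) → (p1 → p1)): 0.1 ≤ 1, so result = 1
(((not p1 → p1) → p2) ∨ ((p1 ∧ p2) → (p1 → p1))) = max(0.1, 1) = 1
(p1 → p2): 0.9 > 0.1, so result = 0.1
(p1 → p1): 0.9 ≤ 0.9, so result = 1
((p1 → p2) → (p1 → p1)): 0.1 ≤ 1, so result = 1
(p1 ∨ p1) = max(0.9, 0.9) = 0.9
((p1 ∨ p1) ∨ p1) = max(0.9, 0.9) = 0.9
(((p1 → p2) → (p1 → p1)) → ((p1 ∨ p1) ∨ p1)): 1 > 0.9, so result = 0.9
((((not p1 → p1) → p2) ∨ ((p1 ∧ p2) → (p1 → p1))) → (((p1 → p2) → (p1 → p1)) → ((p1 ∨ p1) ∨ p1))): 1 > 0.9, so result = 0.9
not ((((not p1 → p1) → p2) ∨ ((p1 ∧ p2) → (p1 → p1))) → (((p1 → p2) → (p1 → p1)) → ((p1 ∨ p1) ∨ p1))): Gödel ¬ of 0.9 = 0 (operand ≠ 0)
(not not not p1 ∨ not ((((not p1 → p1) → p2) ∨ ((p1 ∧ p2) → (p1 → p1))) → (((p1 → p2) → (p1 → p1)) → ((p1 ∨ p1) ∨ p1)))) = max(0, 0) = 0
not (not not not p1 ∨ not ((((not p1 → p1) → p2) ∨ ((p1 ∧ p2) → (p1 → p1))) → (((p1 → p2) → (p1 → p1)) → ((p1 ∨ p1) ∨ p1)))): Gödel ¬ of 0 = 1 (operand is 0)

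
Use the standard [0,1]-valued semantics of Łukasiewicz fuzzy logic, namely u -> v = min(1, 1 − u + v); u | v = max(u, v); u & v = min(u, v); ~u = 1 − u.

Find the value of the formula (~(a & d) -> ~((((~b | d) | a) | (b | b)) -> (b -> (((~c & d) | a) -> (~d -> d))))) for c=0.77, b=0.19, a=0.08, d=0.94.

0.08

(a & d) = min(0.08, 0.94) = 0.08
~(a & d): Łukasiewicz ¬ gives 1 − 0.08 = 0.92
~b: Łukasiewicz ¬ gives 1 − 0.19 = 0.81
(~b | d) = max(0.81, 0.94) = 0.94
((~b | d) | a) = max(0.94, 0.08) = 0.94
(b | b) = max(0.19, 0.19) = 0.19
(((~b | d) | a) | (b | b)) = max(0.94, 0.19) = 0.94
~c: Łukasiewicz ¬ gives 1 − 0.77 = 0.23
(~c & d) = min(0.23, 0.94) = 0.23
((~c & d) | a) = max(0.23, 0.08) = 0.23
~d: Łukasiewicz ¬ gives 1 − 0.94 = 0.06
(~d -> d): min(1, 1 − 0.06 + 0.94) = 1
(((~c & d) | a) -> (~d -> d)): min(1, 1 − 0.23 + 1) = 1
(b -> (((~c & d) | a) -> (~d -> d))): min(1, 1 − 0.19 + 1) = 1
((((~b | d) | a) | (b | b)) -> (b -> (((~c & d) | a) -> (~d -> d)))): min(1, 1 − 0.94 + 1) = 1
~((((~b | d) | a) | (b | b)) -> (b -> (((~c & d) | a) -> (~d -> d)))): Łukasiewicz ¬ gives 1 − 1 = 0
(~(a & d) -> ~((((~b | d) | a) | (b | b)) -> (b -> (((~c & d) | a) -> (~d -> d))))): min(1, 1 − 0.92 + 0) = 0.08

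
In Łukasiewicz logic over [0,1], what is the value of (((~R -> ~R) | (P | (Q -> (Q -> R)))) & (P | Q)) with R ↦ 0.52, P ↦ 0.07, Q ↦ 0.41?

~R: Łukasiewicz ¬ gives 1 − 0.52 = 0.48
~R: Łukasiewicz ¬ gives 1 − 0.52 = 0.48
(~R -> ~R): min(1, 1 − 0.48 + 0.48) = 1
(Q -> R): min(1, 1 − 0.41 + 0.52) = 1
(Q -> (Q -> R)): min(1, 1 − 0.41 + 1) = 1
(P | (Q -> (Q -> R))) = max(0.07, 1) = 1
((~R -> ~R) | (P | (Q -> (Q -> R)))) = max(1, 1) = 1
(P | Q) = max(0.07, 0.41) = 0.41
(((~R -> ~R) | (P | (Q -> (Q -> R)))) & (P | Q)) = min(1, 0.41) = 0.41

0.41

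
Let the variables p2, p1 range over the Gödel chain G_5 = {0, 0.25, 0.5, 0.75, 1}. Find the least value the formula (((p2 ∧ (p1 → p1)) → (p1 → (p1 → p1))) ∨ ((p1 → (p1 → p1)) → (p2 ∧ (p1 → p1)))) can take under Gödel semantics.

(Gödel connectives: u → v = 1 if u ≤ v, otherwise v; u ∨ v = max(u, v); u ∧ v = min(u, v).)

1.00

Every assignment gives 1. For instance at p2 = 0, p1 = 0:
  (p1 → p1): 0 ≤ 0, so result = 1
  (p2 ∧ (p1 → p1)) = min(0, 1) = 0
  (p1 → p1): 0 ≤ 0, so result = 1
  (p1 → (p1 → p1)): 0 ≤ 1, so result = 1
  ((p2 ∧ (p1 → p1)) → (p1 → (p1 → p1))): 0 ≤ 1, so result = 1
  (p1 → p1): 0 ≤ 0, so result = 1
  (p1 → (p1 → p1)): 0 ≤ 1, so result = 1
  (p1 → p1): 0 ≤ 0, so result = 1
  (p2 ∧ (p1 → p1)) = min(0, 1) = 0
  ((p1 → (p1 → p1)) → (p2 ∧ (p1 → p1))): 1 > 0, so result = 0
  (((p2 ∧ (p1 → p1)) → (p1 → (p1 → p1))) ∨ ((p1 → (p1 → p1)) → (p2 ∧ (p1 → p1)))) = max(1, 0) = 1
All 25 assignments give value 1 — the formula is a G_5-tautology.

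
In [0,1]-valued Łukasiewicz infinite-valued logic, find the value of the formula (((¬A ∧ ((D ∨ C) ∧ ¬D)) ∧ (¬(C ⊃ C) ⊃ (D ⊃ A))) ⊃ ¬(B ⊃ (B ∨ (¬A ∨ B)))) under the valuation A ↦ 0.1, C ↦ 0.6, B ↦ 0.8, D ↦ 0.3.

0.40

¬A: Łukasiewicz ¬ gives 1 − 0.1 = 0.9
(D ∨ C) = max(0.3, 0.6) = 0.6
¬D: Łukasiewicz ¬ gives 1 − 0.3 = 0.7
((D ∨ C) ∧ ¬D) = min(0.6, 0.7) = 0.6
(¬A ∧ ((D ∨ C) ∧ ¬D)) = min(0.9, 0.6) = 0.6
(C ⊃ C): min(1, 1 − 0.6 + 0.6) = 1
¬(C ⊃ C): Łukasiewicz ¬ gives 1 − 1 = 0
(D ⊃ A): min(1, 1 − 0.3 + 0.1) = 0.8
(¬(C ⊃ C) ⊃ (D ⊃ A)): min(1, 1 − 0 + 0.8) = 1
((¬A ∧ ((D ∨ C) ∧ ¬D)) ∧ (¬(C ⊃ C) ⊃ (D ⊃ A))) = min(0.6, 1) = 0.6
¬A: Łukasiewicz ¬ gives 1 − 0.1 = 0.9
(¬A ∨ B) = max(0.9, 0.8) = 0.9
(B ∨ (¬A ∨ B)) = max(0.8, 0.9) = 0.9
(B ⊃ (B ∨ (¬A ∨ B))): min(1, 1 − 0.8 + 0.9) = 1
¬(B ⊃ (B ∨ (¬A ∨ B))): Łukasiewicz ¬ gives 1 − 1 = 0
(((¬A ∧ ((D ∨ C) ∧ ¬D)) ∧ (¬(C ⊃ C) ⊃ (D ⊃ A))) ⊃ ¬(B ⊃ (B ∨ (¬A ∨ B)))): min(1, 1 − 0.6 + 0) = 0.4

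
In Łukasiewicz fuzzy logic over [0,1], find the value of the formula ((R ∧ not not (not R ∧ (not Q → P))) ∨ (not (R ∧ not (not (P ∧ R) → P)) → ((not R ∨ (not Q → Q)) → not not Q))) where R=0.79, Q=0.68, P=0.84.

not R: Łukasiewicz ¬ gives 1 − 0.79 = 0.21
not Q: Łukasiewicz ¬ gives 1 − 0.68 = 0.32
(not Q → P): min(1, 1 − 0.32 + 0.84) = 1
(not R ∧ (not Q → P)) = min(0.21, 1) = 0.21
not (not R ∧ (not Q → P)): Łukasiewicz ¬ gives 1 − 0.21 = 0.79
not not (not R ∧ (not Q → P)): Łukasiewicz ¬ gives 1 − 0.79 = 0.21
(R ∧ not not (not R ∧ (not Q → P))) = min(0.79, 0.21) = 0.21
(P ∧ R) = min(0.84, 0.79) = 0.79
not (P ∧ R): Łukasiewicz ¬ gives 1 − 0.79 = 0.21
(not (P ∧ R) → P): min(1, 1 − 0.21 + 0.84) = 1
not (not (P ∧ R) → P): Łukasiewicz ¬ gives 1 − 1 = 0
(R ∧ not (not (P ∧ R) → P)) = min(0.79, 0) = 0
not (R ∧ not (not (P ∧ R) → P)): Łukasiewicz ¬ gives 1 − 0 = 1
not R: Łukasiewicz ¬ gives 1 − 0.79 = 0.21
not Q: Łukasiewicz ¬ gives 1 − 0.68 = 0.32
(not Q → Q): min(1, 1 − 0.32 + 0.68) = 1
(not R ∨ (not Q → Q)) = max(0.21, 1) = 1
not Q: Łukasiewicz ¬ gives 1 − 0.68 = 0.32
not not Q: Łukasiewicz ¬ gives 1 − 0.32 = 0.68
((not R ∨ (not Q → Q)) → not not Q): min(1, 1 − 1 + 0.68) = 0.68
(not (R ∧ not (not (P ∧ R) → P)) → ((not R ∨ (not Q → Q)) → not not Q)): min(1, 1 − 1 + 0.68) = 0.68
((R ∧ not not (not R ∧ (not Q → P))) ∨ (not (R ∧ not (not (P ∧ R) → P)) → ((not R ∨ (not Q → Q)) → not not Q))) = max(0.21, 0.68) = 0.68

0.68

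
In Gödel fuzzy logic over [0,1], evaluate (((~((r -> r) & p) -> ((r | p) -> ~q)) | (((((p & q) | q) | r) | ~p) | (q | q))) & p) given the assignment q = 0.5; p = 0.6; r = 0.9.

(r -> r): 0.9 ≤ 0.9, so result = 1
((r -> r) & p) = min(1, 0.6) = 0.6
~((r -> r) & p): Gödel ¬ of 0.6 = 0 (operand ≠ 0)
(r | p) = max(0.9, 0.6) = 0.9
~q: Gödel ¬ of 0.5 = 0 (operand ≠ 0)
((r | p) -> ~q): 0.9 > 0, so result = 0
(~((r -> r) & p) -> ((r | p) -> ~q)): 0 ≤ 0, so result = 1
(p & q) = min(0.6, 0.5) = 0.5
((p & q) | q) = max(0.5, 0.5) = 0.5
(((p & q) | q) | r) = max(0.5, 0.9) = 0.9
~p: Gödel ¬ of 0.6 = 0 (operand ≠ 0)
((((p & q) | q) | r) | ~p) = max(0.9, 0) = 0.9
(q | q) = max(0.5, 0.5) = 0.5
(((((p & q) | q) | r) | ~p) | (q | q)) = max(0.9, 0.5) = 0.9
((~((r -> r) & p) -> ((r | p) -> ~q)) | (((((p & q) | q) | r) | ~p) | (q | q))) = max(1, 0.9) = 1
(((~((r -> r) & p) -> ((r | p) -> ~q)) | (((((p & q) | q) | r) | ~p) | (q | q))) & p) = min(1, 0.6) = 0.6

0.60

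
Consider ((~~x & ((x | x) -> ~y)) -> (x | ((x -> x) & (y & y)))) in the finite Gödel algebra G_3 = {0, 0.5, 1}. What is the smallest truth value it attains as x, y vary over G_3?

0.50

The minimum is attained at x = 0.5, y = 0:
  ~x: Gödel ¬ of 0.5 = 0 (operand ≠ 0)
  ~~x: Gödel ¬ of 0 = 1 (operand is 0)
  (x | x) = max(0.5, 0.5) = 0.5
  ~y: Gödel ¬ of 0 = 1 (operand is 0)
  ((x | x) -> ~y): 0.5 ≤ 1, so result = 1
  (~~x & ((x | x) -> ~y)) = min(1, 1) = 1
  (x -> x): 0.5 ≤ 0.5, so result = 1
  (y & y) = min(0, 0) = 0
  ((x -> x) & (y & y)) = min(1, 0) = 0
  (x | ((x -> x) & (y & y))) = max(0.5, 0) = 0.5
  ((~~x & ((x | x) -> ~y)) -> (x | ((x -> x) & (y & y)))): 1 > 0.5, so result = 0.5
Checking all 9 assignments confirms none give a value below 0.50.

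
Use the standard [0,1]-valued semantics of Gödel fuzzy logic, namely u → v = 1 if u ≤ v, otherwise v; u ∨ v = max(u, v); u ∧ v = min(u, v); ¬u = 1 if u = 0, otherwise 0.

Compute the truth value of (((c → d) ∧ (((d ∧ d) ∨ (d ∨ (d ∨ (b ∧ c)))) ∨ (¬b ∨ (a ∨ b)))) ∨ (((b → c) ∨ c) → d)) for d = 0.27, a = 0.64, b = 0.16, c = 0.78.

(c → d): 0.78 > 0.27, so result = 0.27
(d ∧ d) = min(0.27, 0.27) = 0.27
(b ∧ c) = min(0.16, 0.78) = 0.16
(d ∨ (b ∧ c)) = max(0.27, 0.16) = 0.27
(d ∨ (d ∨ (b ∧ c))) = max(0.27, 0.27) = 0.27
((d ∧ d) ∨ (d ∨ (d ∨ (b ∧ c)))) = max(0.27, 0.27) = 0.27
¬b: Gödel ¬ of 0.16 = 0 (operand ≠ 0)
(a ∨ b) = max(0.64, 0.16) = 0.64
(¬b ∨ (a ∨ b)) = max(0, 0.64) = 0.64
(((d ∧ d) ∨ (d ∨ (d ∨ (b ∧ c)))) ∨ (¬b ∨ (a ∨ b))) = max(0.27, 0.64) = 0.64
((c → d) ∧ (((d ∧ d) ∨ (d ∨ (d ∨ (b ∧ c)))) ∨ (¬b ∨ (a ∨ b)))) = min(0.27, 0.64) = 0.27
(b → c): 0.16 ≤ 0.78, so result = 1
((b → c) ∨ c) = max(1, 0.78) = 1
(((b → c) ∨ c) → d): 1 > 0.27, so result = 0.27
(((c → d) ∧ (((d ∧ d) ∨ (d ∨ (d ∨ (b ∧ c)))) ∨ (¬b ∨ (a ∨ b)))) ∨ (((b → c) ∨ c) → d)) = max(0.27, 0.27) = 0.27

0.27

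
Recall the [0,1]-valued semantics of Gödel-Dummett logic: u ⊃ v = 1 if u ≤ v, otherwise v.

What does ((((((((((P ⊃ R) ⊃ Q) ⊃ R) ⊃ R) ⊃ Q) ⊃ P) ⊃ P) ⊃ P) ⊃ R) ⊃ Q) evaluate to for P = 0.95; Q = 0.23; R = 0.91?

(P ⊃ R): 0.95 > 0.91, so result = 0.91
((P ⊃ R) ⊃ Q): 0.91 > 0.23, so result = 0.23
(((P ⊃ R) ⊃ Q) ⊃ R): 0.23 ≤ 0.91, so result = 1
((((P ⊃ R) ⊃ Q) ⊃ R) ⊃ R): 1 > 0.91, so result = 0.91
(((((P ⊃ R) ⊃ Q) ⊃ R) ⊃ R) ⊃ Q): 0.91 > 0.23, so result = 0.23
((((((P ⊃ R) ⊃ Q) ⊃ R) ⊃ R) ⊃ Q) ⊃ P): 0.23 ≤ 0.95, so result = 1
(((((((P ⊃ R) ⊃ Q) ⊃ R) ⊃ R) ⊃ Q) ⊃ P) ⊃ P): 1 > 0.95, so result = 0.95
((((((((P ⊃ R) ⊃ Q) ⊃ R) ⊃ R) ⊃ Q) ⊃ P) ⊃ P) ⊃ P): 0.95 ≤ 0.95, so result = 1
(((((((((P ⊃ R) ⊃ Q) ⊃ R) ⊃ R) ⊃ Q) ⊃ P) ⊃ P) ⊃ P) ⊃ R): 1 > 0.91, so result = 0.91
((((((((((P ⊃ R) ⊃ Q) ⊃ R) ⊃ R) ⊃ Q) ⊃ P) ⊃ P) ⊃ P) ⊃ R) ⊃ Q): 0.91 > 0.23, so result = 0.23

0.23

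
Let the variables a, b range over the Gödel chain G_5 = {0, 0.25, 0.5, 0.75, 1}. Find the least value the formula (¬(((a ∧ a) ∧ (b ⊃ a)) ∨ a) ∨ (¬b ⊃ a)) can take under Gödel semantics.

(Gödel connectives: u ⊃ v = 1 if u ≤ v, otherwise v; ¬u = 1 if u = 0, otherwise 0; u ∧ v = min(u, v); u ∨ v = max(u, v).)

The minimum is attained at a = 0.25, b = 0:
  (a ∧ a) = min(0.25, 0.25) = 0.25
  (b ⊃ a): 0 ≤ 0.25, so result = 1
  ((a ∧ a) ∧ (b ⊃ a)) = min(0.25, 1) = 0.25
  (((a ∧ a) ∧ (b ⊃ a)) ∨ a) = max(0.25, 0.25) = 0.25
  ¬(((a ∧ a) ∧ (b ⊃ a)) ∨ a): Gödel ¬ of 0.25 = 0 (operand ≠ 0)
  ¬b: Gödel ¬ of 0 = 1 (operand is 0)
  (¬b ⊃ a): 1 > 0.25, so result = 0.25
  (¬(((a ∧ a) ∧ (b ⊃ a)) ∨ a) ∨ (¬b ⊃ a)) = max(0, 0.25) = 0.25
Checking all 25 assignments confirms none give a value below 0.25.

0.25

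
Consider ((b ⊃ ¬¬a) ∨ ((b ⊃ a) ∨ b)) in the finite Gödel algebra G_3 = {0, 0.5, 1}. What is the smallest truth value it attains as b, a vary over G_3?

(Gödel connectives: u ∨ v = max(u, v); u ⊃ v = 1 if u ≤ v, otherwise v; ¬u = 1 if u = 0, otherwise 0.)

The minimum is attained at b = 0.5, a = 0:
  ¬a: Gödel ¬ of 0 = 1 (operand is 0)
  ¬¬a: Gödel ¬ of 1 = 0 (operand ≠ 0)
  (b ⊃ ¬¬a): 0.5 > 0, so result = 0
  (b ⊃ a): 0.5 > 0, so result = 0
  ((b ⊃ a) ∨ b) = max(0, 0.5) = 0.5
  ((b ⊃ ¬¬a) ∨ ((b ⊃ a) ∨ b)) = max(0, 0.5) = 0.5
Checking all 9 assignments confirms none give a value below 0.50.

0.50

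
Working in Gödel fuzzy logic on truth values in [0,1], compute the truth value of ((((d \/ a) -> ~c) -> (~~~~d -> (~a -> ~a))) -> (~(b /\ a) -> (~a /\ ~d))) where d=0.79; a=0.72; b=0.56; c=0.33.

1.00

(d \/ a) = max(0.79, 0.72) = 0.79
~c: Gödel ¬ of 0.33 = 0 (operand ≠ 0)
((d \/ a) -> ~c): 0.79 > 0, so result = 0
~d: Gödel ¬ of 0.79 = 0 (operand ≠ 0)
~~d: Gödel ¬ of 0 = 1 (operand is 0)
~~~d: Gödel ¬ of 1 = 0 (operand ≠ 0)
~~~~d: Gödel ¬ of 0 = 1 (operand is 0)
~a: Gödel ¬ of 0.72 = 0 (operand ≠ 0)
~a: Gödel ¬ of 0.72 = 0 (operand ≠ 0)
(~a -> ~a): 0 ≤ 0, so result = 1
(~~~~d -> (~a -> ~a)): 1 ≤ 1, so result = 1
(((d \/ a) -> ~c) -> (~~~~d -> (~a -> ~a))): 0 ≤ 1, so result = 1
(b /\ a) = min(0.56, 0.72) = 0.56
~(b /\ a): Gödel ¬ of 0.56 = 0 (operand ≠ 0)
~a: Gödel ¬ of 0.72 = 0 (operand ≠ 0)
~d: Gödel ¬ of 0.79 = 0 (operand ≠ 0)
(~a /\ ~d) = min(0, 0) = 0
(~(b /\ a) -> (~a /\ ~d)): 0 ≤ 0, so result = 1
((((d \/ a) -> ~c) -> (~~~~d -> (~a -> ~a))) -> (~(b /\ a) -> (~a /\ ~d))): 1 ≤ 1, so result = 1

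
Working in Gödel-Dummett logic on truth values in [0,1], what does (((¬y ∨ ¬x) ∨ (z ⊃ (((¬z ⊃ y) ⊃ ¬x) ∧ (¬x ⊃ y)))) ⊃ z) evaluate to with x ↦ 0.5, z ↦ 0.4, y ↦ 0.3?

1.00

¬y: Gödel ¬ of 0.3 = 0 (operand ≠ 0)
¬x: Gödel ¬ of 0.5 = 0 (operand ≠ 0)
(¬y ∨ ¬x) = max(0, 0) = 0
¬z: Gödel ¬ of 0.4 = 0 (operand ≠ 0)
(¬z ⊃ y): 0 ≤ 0.3, so result = 1
¬x: Gödel ¬ of 0.5 = 0 (operand ≠ 0)
((¬z ⊃ y) ⊃ ¬x): 1 > 0, so result = 0
¬x: Gödel ¬ of 0.5 = 0 (operand ≠ 0)
(¬x ⊃ y): 0 ≤ 0.3, so result = 1
(((¬z ⊃ y) ⊃ ¬x) ∧ (¬x ⊃ y)) = min(0, 1) = 0
(z ⊃ (((¬z ⊃ y) ⊃ ¬x) ∧ (¬x ⊃ y))): 0.4 > 0, so result = 0
((¬y ∨ ¬x) ∨ (z ⊃ (((¬z ⊃ y) ⊃ ¬x) ∧ (¬x ⊃ y)))) = max(0, 0) = 0
(((¬y ∨ ¬x) ∨ (z ⊃ (((¬z ⊃ y) ⊃ ¬x) ∧ (¬x ⊃ y)))) ⊃ z): 0 ≤ 0.4, so result = 1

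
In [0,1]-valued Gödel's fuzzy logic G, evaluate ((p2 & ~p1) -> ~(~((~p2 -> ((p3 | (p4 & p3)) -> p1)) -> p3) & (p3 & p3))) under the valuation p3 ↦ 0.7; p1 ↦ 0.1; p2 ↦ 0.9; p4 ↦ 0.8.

~p1: Gödel ¬ of 0.1 = 0 (operand ≠ 0)
(p2 & ~p1) = min(0.9, 0) = 0
~p2: Gödel ¬ of 0.9 = 0 (operand ≠ 0)
(p4 & p3) = min(0.8, 0.7) = 0.7
(p3 | (p4 & p3)) = max(0.7, 0.7) = 0.7
((p3 | (p4 & p3)) -> p1): 0.7 > 0.1, so result = 0.1
(~p2 -> ((p3 | (p4 & p3)) -> p1)): 0 ≤ 0.1, so result = 1
((~p2 -> ((p3 | (p4 & p3)) -> p1)) -> p3): 1 > 0.7, so result = 0.7
~((~p2 -> ((p3 | (p4 & p3)) -> p1)) -> p3): Gödel ¬ of 0.7 = 0 (operand ≠ 0)
(p3 & p3) = min(0.7, 0.7) = 0.7
(~((~p2 -> ((p3 | (p4 & p3)) -> p1)) -> p3) & (p3 & p3)) = min(0, 0.7) = 0
~(~((~p2 -> ((p3 | (p4 & p3)) -> p1)) -> p3) & (p3 & p3)): Gödel ¬ of 0 = 1 (operand is 0)
((p2 & ~p1) -> ~(~((~p2 -> ((p3 | (p4 & p3)) -> p1)) -> p3) & (p3 & p3))): 0 ≤ 1, so result = 1

1.00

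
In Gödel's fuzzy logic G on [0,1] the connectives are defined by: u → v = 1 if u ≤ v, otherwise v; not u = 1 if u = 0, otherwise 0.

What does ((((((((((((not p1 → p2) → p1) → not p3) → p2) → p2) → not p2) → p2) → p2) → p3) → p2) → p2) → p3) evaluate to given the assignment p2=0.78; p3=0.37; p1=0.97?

not p1: Gödel ¬ of 0.97 = 0 (operand ≠ 0)
(not p1 → p2): 0 ≤ 0.78, so result = 1
((not p1 → p2) → p1): 1 > 0.97, so result = 0.97
not p3: Gödel ¬ of 0.37 = 0 (operand ≠ 0)
(((not p1 → p2) → p1) → not p3): 0.97 > 0, so result = 0
((((not p1 → p2) → p1) → not p3) → p2): 0 ≤ 0.78, so result = 1
(((((not p1 → p2) → p1) → not p3) → p2) → p2): 1 > 0.78, so result = 0.78
not p2: Gödel ¬ of 0.78 = 0 (operand ≠ 0)
((((((not p1 → p2) → p1) → not p3) → p2) → p2) → not p2): 0.78 > 0, so result = 0
(((((((not p1 → p2) → p1) → not p3) → p2) → p2) → not p2) → p2): 0 ≤ 0.78, so result = 1
((((((((not p1 → p2) → p1) → not p3) → p2) → p2) → not p2) → p2) → p2): 1 > 0.78, so result = 0.78
(((((((((not p1 → p2) → p1) → not p3) → p2) → p2) → not p2) → p2) → p2) → p3): 0.78 > 0.37, so result = 0.37
((((((((((not p1 → p2) → p1) → not p3) → p2) → p2) → not p2) → p2) → p2) → p3) → p2): 0.37 ≤ 0.78, so result = 1
(((((((((((not p1 → p2) → p1) → not p3) → p2) → p2) → not p2) → p2) → p2) → p3) → p2) → p2): 1 > 0.78, so result = 0.78
((((((((((((not p1 → p2) → p1) → not p3) → p2) → p2) → not p2) → p2) → p2) → p3) → p2) → p2) → p3): 0.78 > 0.37, so result = 0.37

0.37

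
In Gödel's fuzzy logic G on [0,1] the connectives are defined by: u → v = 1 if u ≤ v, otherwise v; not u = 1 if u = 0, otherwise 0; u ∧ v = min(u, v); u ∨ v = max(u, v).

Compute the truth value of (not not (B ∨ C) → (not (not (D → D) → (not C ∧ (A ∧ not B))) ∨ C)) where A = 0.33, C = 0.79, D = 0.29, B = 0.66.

(B ∨ C) = max(0.66, 0.79) = 0.79
not (B ∨ C): Gödel ¬ of 0.79 = 0 (operand ≠ 0)
not not (B ∨ C): Gödel ¬ of 0 = 1 (operand is 0)
(D → D): 0.29 ≤ 0.29, so result = 1
not (D → D): Gödel ¬ of 1 = 0 (operand ≠ 0)
not C: Gödel ¬ of 0.79 = 0 (operand ≠ 0)
not B: Gödel ¬ of 0.66 = 0 (operand ≠ 0)
(A ∧ not B) = min(0.33, 0) = 0
(not C ∧ (A ∧ not B)) = min(0, 0) = 0
(not (D → D) → (not C ∧ (A ∧ not B))): 0 ≤ 0, so result = 1
not (not (D → D) → (not C ∧ (A ∧ not B))): Gödel ¬ of 1 = 0 (operand ≠ 0)
(not (not (D → D) → (not C ∧ (A ∧ not B))) ∨ C) = max(0, 0.79) = 0.79
(not not (B ∨ C) → (not (not (D → D) → (not C ∧ (A ∧ not B))) ∨ C)): 1 > 0.79, so result = 0.79

0.79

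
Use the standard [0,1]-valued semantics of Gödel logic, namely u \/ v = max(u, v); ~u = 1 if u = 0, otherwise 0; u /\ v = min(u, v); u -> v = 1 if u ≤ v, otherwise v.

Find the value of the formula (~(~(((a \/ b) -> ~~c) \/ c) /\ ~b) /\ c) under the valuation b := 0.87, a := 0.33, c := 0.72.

(a \/ b) = max(0.33, 0.87) = 0.87
~c: Gödel ¬ of 0.72 = 0 (operand ≠ 0)
~~c: Gödel ¬ of 0 = 1 (operand is 0)
((a \/ b) -> ~~c): 0.87 ≤ 1, so result = 1
(((a \/ b) -> ~~c) \/ c) = max(1, 0.72) = 1
~(((a \/ b) -> ~~c) \/ c): Gödel ¬ of 1 = 0 (operand ≠ 0)
~b: Gödel ¬ of 0.87 = 0 (operand ≠ 0)
(~(((a \/ b) -> ~~c) \/ c) /\ ~b) = min(0, 0) = 0
~(~(((a \/ b) -> ~~c) \/ c) /\ ~b): Gödel ¬ of 0 = 1 (operand is 0)
(~(~(((a \/ b) -> ~~c) \/ c) /\ ~b) /\ c) = min(1, 0.72) = 0.72

0.72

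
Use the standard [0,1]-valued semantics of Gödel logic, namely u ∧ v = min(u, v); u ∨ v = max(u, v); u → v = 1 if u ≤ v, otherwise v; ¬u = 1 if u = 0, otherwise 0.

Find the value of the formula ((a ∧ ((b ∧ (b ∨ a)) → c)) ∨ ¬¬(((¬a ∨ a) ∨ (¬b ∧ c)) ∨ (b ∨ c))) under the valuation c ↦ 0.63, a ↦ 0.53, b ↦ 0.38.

(b ∨ a) = max(0.38, 0.53) = 0.53
(b ∧ (b ∨ a)) = min(0.38, 0.53) = 0.38
((b ∧ (b ∨ a)) → c): 0.38 ≤ 0.63, so result = 1
(a ∧ ((b ∧ (b ∨ a)) → c)) = min(0.53, 1) = 0.53
¬a: Gödel ¬ of 0.53 = 0 (operand ≠ 0)
(¬a ∨ a) = max(0, 0.53) = 0.53
¬b: Gödel ¬ of 0.38 = 0 (operand ≠ 0)
(¬b ∧ c) = min(0, 0.63) = 0
((¬a ∨ a) ∨ (¬b ∧ c)) = max(0.53, 0) = 0.53
(b ∨ c) = max(0.38, 0.63) = 0.63
(((¬a ∨ a) ∨ (¬b ∧ c)) ∨ (b ∨ c)) = max(0.53, 0.63) = 0.63
¬(((¬a ∨ a) ∨ (¬b ∧ c)) ∨ (b ∨ c)): Gödel ¬ of 0.63 = 0 (operand ≠ 0)
¬¬(((¬a ∨ a) ∨ (¬b ∧ c)) ∨ (b ∨ c)): Gödel ¬ of 0 = 1 (operand is 0)
((a ∧ ((b ∧ (b ∨ a)) → c)) ∨ ¬¬(((¬a ∨ a) ∨ (¬b ∧ c)) ∨ (b ∨ c))) = max(0.53, 1) = 1

1.00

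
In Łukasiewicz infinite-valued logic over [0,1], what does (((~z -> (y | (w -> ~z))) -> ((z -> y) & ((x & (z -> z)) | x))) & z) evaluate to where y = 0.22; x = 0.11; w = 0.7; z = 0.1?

0.10

~z: Łukasiewicz ¬ gives 1 − 0.1 = 0.9
~z: Łukasiewicz ¬ gives 1 − 0.1 = 0.9
(w -> ~z): min(1, 1 − 0.7 + 0.9) = 1
(y | (w -> ~z)) = max(0.22, 1) = 1
(~z -> (y | (w -> ~z))): min(1, 1 − 0.9 + 1) = 1
(z -> y): min(1, 1 − 0.1 + 0.22) = 1
(z -> z): min(1, 1 − 0.1 + 0.1) = 1
(x & (z -> z)) = min(0.11, 1) = 0.11
((x & (z -> z)) | x) = max(0.11, 0.11) = 0.11
((z -> y) & ((x & (z -> z)) | x)) = min(1, 0.11) = 0.11
((~z -> (y | (w -> ~z))) -> ((z -> y) & ((x & (z -> z)) | x))): min(1, 1 − 1 + 0.11) = 0.11
(((~z -> (y | (w -> ~z))) -> ((z -> y) & ((x & (z -> z)) | x))) & z) = min(0.11, 0.1) = 0.1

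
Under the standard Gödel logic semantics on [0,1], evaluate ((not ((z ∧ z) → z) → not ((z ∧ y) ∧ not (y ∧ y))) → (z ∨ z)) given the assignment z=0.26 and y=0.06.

0.26

(z ∧ z) = min(0.26, 0.26) = 0.26
((z ∧ z) → z): 0.26 ≤ 0.26, so result = 1
not ((z ∧ z) → z): Gödel ¬ of 1 = 0 (operand ≠ 0)
(z ∧ y) = min(0.26, 0.06) = 0.06
(y ∧ y) = min(0.06, 0.06) = 0.06
not (y ∧ y): Gödel ¬ of 0.06 = 0 (operand ≠ 0)
((z ∧ y) ∧ not (y ∧ y)) = min(0.06, 0) = 0
not ((z ∧ y) ∧ not (y ∧ y)): Gödel ¬ of 0 = 1 (operand is 0)
(not ((z ∧ z) → z) → not ((z ∧ y) ∧ not (y ∧ y))): 0 ≤ 1, so result = 1
(z ∨ z) = max(0.26, 0.26) = 0.26
((not ((z ∧ z) → z) → not ((z ∧ y) ∧ not (y ∧ y))) → (z ∨ z)): 1 > 0.26, so result = 0.26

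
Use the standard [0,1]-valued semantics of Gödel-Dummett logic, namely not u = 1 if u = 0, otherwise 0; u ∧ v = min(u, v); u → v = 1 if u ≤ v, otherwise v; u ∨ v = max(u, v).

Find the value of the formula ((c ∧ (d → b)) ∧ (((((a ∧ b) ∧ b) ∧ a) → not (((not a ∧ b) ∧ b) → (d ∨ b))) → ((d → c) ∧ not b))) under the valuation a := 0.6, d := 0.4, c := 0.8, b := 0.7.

(d → b): 0.4 ≤ 0.7, so result = 1
(c ∧ (d → b)) = min(0.8, 1) = 0.8
(a ∧ b) = min(0.6, 0.7) = 0.6
((a ∧ b) ∧ b) = min(0.6, 0.7) = 0.6
(((a ∧ b) ∧ b) ∧ a) = min(0.6, 0.6) = 0.6
not a: Gödel ¬ of 0.6 = 0 (operand ≠ 0)
(not a ∧ b) = min(0, 0.7) = 0
((not a ∧ b) ∧ b) = min(0, 0.7) = 0
(d ∨ b) = max(0.4, 0.7) = 0.7
(((not a ∧ b) ∧ b) → (d ∨ b)): 0 ≤ 0.7, so result = 1
not (((not a ∧ b) ∧ b) → (d ∨ b)): Gödel ¬ of 1 = 0 (operand ≠ 0)
((((a ∧ b) ∧ b) ∧ a) → not (((not a ∧ b) ∧ b) → (d ∨ b))): 0.6 > 0, so result = 0
(d → c): 0.4 ≤ 0.8, so result = 1
not b: Gödel ¬ of 0.7 = 0 (operand ≠ 0)
((d → c) ∧ not b) = min(1, 0) = 0
(((((a ∧ b) ∧ b) ∧ a) → not (((not a ∧ b) ∧ b) → (d ∨ b))) → ((d → c) ∧ not b)): 0 ≤ 0, so result = 1
((c ∧ (d → b)) ∧ (((((a ∧ b) ∧ b) ∧ a) → not (((not a ∧ b) ∧ b) → (d ∨ b))) → ((d → c) ∧ not b))) = min(0.8, 1) = 0.8

0.80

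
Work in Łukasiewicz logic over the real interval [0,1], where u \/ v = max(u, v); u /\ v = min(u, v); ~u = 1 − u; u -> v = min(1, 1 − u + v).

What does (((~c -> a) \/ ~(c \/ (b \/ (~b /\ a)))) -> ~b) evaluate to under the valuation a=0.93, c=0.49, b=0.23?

0.77

~c: Łukasiewicz ¬ gives 1 − 0.49 = 0.51
(~c -> a): min(1, 1 − 0.51 + 0.93) = 1
~b: Łukasiewicz ¬ gives 1 − 0.23 = 0.77
(~b /\ a) = min(0.77, 0.93) = 0.77
(b \/ (~b /\ a)) = max(0.23, 0.77) = 0.77
(c \/ (b \/ (~b /\ a))) = max(0.49, 0.77) = 0.77
~(c \/ (b \/ (~b /\ a))): Łukasiewicz ¬ gives 1 − 0.77 = 0.23
((~c -> a) \/ ~(c \/ (b \/ (~b /\ a)))) = max(1, 0.23) = 1
~b: Łukasiewicz ¬ gives 1 − 0.23 = 0.77
(((~c -> a) \/ ~(c \/ (b \/ (~b /\ a)))) -> ~b): min(1, 1 − 1 + 0.77) = 0.77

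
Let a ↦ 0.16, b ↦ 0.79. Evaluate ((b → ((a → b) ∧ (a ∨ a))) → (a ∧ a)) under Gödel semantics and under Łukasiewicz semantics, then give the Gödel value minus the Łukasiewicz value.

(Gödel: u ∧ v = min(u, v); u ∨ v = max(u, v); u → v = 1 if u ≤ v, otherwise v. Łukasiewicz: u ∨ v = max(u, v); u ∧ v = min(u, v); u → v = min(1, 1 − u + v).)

0.21

Gödel evaluation:
  (a → b): 0.16 ≤ 0.79, so result = 1
  (a ∨ a) = max(0.16, 0.16) = 0.16
  ((a → b) ∧ (a ∨ a)) = min(1, 0.16) = 0.16
  (b → ((a → b) ∧ (a ∨ a))): 0.79 > 0.16, so result = 0.16
  (a ∧ a) = min(0.16, 0.16) = 0.16
  ((b → ((a → b) ∧ (a ∨ a))) → (a ∧ a)): 0.16 ≤ 0.16, so result = 1
  Gödel value = 1
Łukasiewicz evaluation:
  (a → b): min(1, 1 − 0.16 + 0.79) = 1
  (a ∨ a) = max(0.16, 0.16) = 0.16
  ((a → b) ∧ (a ∨ a)) = min(1, 0.16) = 0.16
  (b → ((a → b) ∧ (a ∨ a))): min(1, 1 − 0.79 + 0.16) = 0.37
  (a ∧ a) = min(0.16, 0.16) = 0.16
  ((b → ((a → b) ∧ (a ∨ a))) → (a ∧ a)): min(1, 1 − 0.37 + 0.16) = 0.79
  Łukasiewicz value = 0.79
Difference: 1 − 0.79 = 0.21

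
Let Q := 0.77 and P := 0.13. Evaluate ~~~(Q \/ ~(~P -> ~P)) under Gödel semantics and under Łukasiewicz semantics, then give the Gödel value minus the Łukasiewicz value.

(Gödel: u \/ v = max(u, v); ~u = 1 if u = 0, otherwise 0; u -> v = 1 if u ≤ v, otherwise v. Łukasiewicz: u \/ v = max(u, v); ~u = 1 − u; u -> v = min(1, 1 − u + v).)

Gödel evaluation:
  ~P: Gödel ¬ of 0.13 = 0 (operand ≠ 0)
  ~P: Gödel ¬ of 0.13 = 0 (operand ≠ 0)
  (~P -> ~P): 0 ≤ 0, so result = 1
  ~(~P -> ~P): Gödel ¬ of 1 = 0 (operand ≠ 0)
  (Q \/ ~(~P -> ~P)) = max(0.77, 0) = 0.77
  ~(Q \/ ~(~P -> ~P)): Gödel ¬ of 0.77 = 0 (operand ≠ 0)
  ~~(Q \/ ~(~P -> ~P)): Gödel ¬ of 0 = 1 (operand is 0)
  ~~~(Q \/ ~(~P -> ~P)): Gödel ¬ of 1 = 0 (operand ≠ 0)
  Gödel value = 0
Łukasiewicz evaluation:
  ~P: Łukasiewicz ¬ gives 1 − 0.13 = 0.87
  ~P: Łukasiewicz ¬ gives 1 − 0.13 = 0.87
  (~P -> ~P): min(1, 1 − 0.87 + 0.87) = 1
  ~(~P -> ~P): Łukasiewicz ¬ gives 1 − 1 = 0
  (Q \/ ~(~P -> ~P)) = max(0.77, 0) = 0.77
  ~(Q \/ ~(~P -> ~P)): Łukasiewicz ¬ gives 1 − 0.77 = 0.23
  ~~(Q \/ ~(~P -> ~P)): Łukasiewicz ¬ gives 1 − 0.23 = 0.77
  ~~~(Q \/ ~(~P -> ~P)): Łukasiewicz ¬ gives 1 − 0.77 = 0.23
  Łukasiewicz value = 0.23
Difference: 0 − 0.23 = -0.23

-0.23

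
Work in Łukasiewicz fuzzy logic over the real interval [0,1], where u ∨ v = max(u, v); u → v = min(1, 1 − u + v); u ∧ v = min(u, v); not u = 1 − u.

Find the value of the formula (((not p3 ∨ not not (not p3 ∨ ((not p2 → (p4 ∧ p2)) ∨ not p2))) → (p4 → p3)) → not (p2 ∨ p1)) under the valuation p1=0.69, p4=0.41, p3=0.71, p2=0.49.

0.31

not p3: Łukasiewicz ¬ gives 1 − 0.71 = 0.29
not p3: Łukasiewicz ¬ gives 1 − 0.71 = 0.29
not p2: Łukasiewicz ¬ gives 1 − 0.49 = 0.51
(p4 ∧ p2) = min(0.41, 0.49) = 0.41
(not p2 → (p4 ∧ p2)): min(1, 1 − 0.51 + 0.41) = 0.9
not p2: Łukasiewicz ¬ gives 1 − 0.49 = 0.51
((not p2 → (p4 ∧ p2)) ∨ not p2) = max(0.9, 0.51) = 0.9
(not p3 ∨ ((not p2 → (p4 ∧ p2)) ∨ not p2)) = max(0.29, 0.9) = 0.9
not (not p3 ∨ ((not p2 → (p4 ∧ p2)) ∨ not p2)): Łukasiewicz ¬ gives 1 − 0.9 = 0.1
not not (not p3 ∨ ((not p2 → (p4 ∧ p2)) ∨ not p2)): Łukasiewicz ¬ gives 1 − 0.1 = 0.9
(not p3 ∨ not not (not p3 ∨ ((not p2 → (p4 ∧ p2)) ∨ not p2))) = max(0.29, 0.9) = 0.9
(p4 → p3): min(1, 1 − 0.41 + 0.71) = 1
((not p3 ∨ not not (not p3 ∨ ((not p2 → (p4 ∧ p2)) ∨ not p2))) → (p4 → p3)): min(1, 1 − 0.9 + 1) = 1
(p2 ∨ p1) = max(0.49, 0.69) = 0.69
not (p2 ∨ p1): Łukasiewicz ¬ gives 1 − 0.69 = 0.31
(((not p3 ∨ not not (not p3 ∨ ((not p2 → (p4 ∧ p2)) ∨ not p2))) → (p4 → p3)) → not (p2 ∨ p1)): min(1, 1 − 1 + 0.31) = 0.31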